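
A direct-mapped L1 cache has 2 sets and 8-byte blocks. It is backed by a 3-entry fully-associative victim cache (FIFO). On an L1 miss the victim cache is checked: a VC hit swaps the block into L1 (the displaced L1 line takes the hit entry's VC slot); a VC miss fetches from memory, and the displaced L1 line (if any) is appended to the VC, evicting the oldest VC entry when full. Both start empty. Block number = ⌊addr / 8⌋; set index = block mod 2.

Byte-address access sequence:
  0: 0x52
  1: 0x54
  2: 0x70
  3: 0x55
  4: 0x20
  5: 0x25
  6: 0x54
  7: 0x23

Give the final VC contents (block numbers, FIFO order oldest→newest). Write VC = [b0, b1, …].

VC = [14, 10]

0: 0x52 (blk 10, set 0) → MISS  vc=[]
1: 0x54 (blk 10, set 0) → L1-HIT  vc=[]
2: 0x70 (blk 14, set 0) → MISS  vc=[10]
3: 0x55 (blk 10, set 0) → VC-HIT  vc=[14]
4: 0x20 (blk 4, set 0) → MISS  vc=[14, 10]
5: 0x25 (blk 4, set 0) → L1-HIT  vc=[14, 10]
6: 0x54 (blk 10, set 0) → VC-HIT  vc=[14, 4]
7: 0x23 (blk 4, set 0) → VC-HIT  vc=[14, 10]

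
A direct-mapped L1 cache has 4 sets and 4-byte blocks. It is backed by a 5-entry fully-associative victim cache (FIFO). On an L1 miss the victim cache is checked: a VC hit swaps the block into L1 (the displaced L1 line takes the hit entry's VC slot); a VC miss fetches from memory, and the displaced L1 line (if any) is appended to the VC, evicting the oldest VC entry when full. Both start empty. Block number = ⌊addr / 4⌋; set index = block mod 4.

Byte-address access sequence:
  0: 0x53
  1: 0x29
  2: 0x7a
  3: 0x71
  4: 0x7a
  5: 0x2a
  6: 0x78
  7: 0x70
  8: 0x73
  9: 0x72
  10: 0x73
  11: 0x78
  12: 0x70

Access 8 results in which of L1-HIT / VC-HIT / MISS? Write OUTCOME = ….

  [0] addr=0x53 blk=20 s=0: MISS | VC []
  [1] addr=0x29 blk=10 s=2: MISS | VC []
  [2] addr=0x7a blk=30 s=2: MISS | VC [10]
  [3] addr=0x71 blk=28 s=0: MISS | VC [10, 20]
  [4] addr=0x7a blk=30 s=2: L1-HIT | VC [10, 20]
  [5] addr=0x2a blk=10 s=2: VC-HIT | VC [30, 20]
  [6] addr=0x78 blk=30 s=2: VC-HIT | VC [10, 20]
  [7] addr=0x70 blk=28 s=0: L1-HIT | VC [10, 20]
  [8] addr=0x73 blk=28 s=0: L1-HIT | VC [10, 20]
  [9] addr=0x72 blk=28 s=0: L1-HIT | VC [10, 20]
  [10] addr=0x73 blk=28 s=0: L1-HIT | VC [10, 20]
  [11] addr=0x78 blk=30 s=2: L1-HIT | VC [10, 20]
  [12] addr=0x70 blk=28 s=0: L1-HIT | VC [10, 20]

OUTCOME = L1-HIT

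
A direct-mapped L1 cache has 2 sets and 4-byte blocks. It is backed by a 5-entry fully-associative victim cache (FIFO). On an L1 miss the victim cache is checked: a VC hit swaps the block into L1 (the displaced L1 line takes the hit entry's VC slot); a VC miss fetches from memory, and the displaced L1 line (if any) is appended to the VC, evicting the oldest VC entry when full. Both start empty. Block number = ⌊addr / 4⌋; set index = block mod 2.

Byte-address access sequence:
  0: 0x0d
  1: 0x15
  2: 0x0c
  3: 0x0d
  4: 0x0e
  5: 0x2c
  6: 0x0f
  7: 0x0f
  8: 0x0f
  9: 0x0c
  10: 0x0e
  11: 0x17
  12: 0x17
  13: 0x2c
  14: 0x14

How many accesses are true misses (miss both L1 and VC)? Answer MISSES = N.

0: 0xd (blk 3, set 1) → MISS  vc=[]
1: 0x15 (blk 5, set 1) → MISS  vc=[3]
2: 0xc (blk 3, set 1) → VC-HIT  vc=[5]
3: 0xd (blk 3, set 1) → L1-HIT  vc=[5]
4: 0xe (blk 3, set 1) → L1-HIT  vc=[5]
5: 0x2c (blk 11, set 1) → MISS  vc=[5, 3]
6: 0xf (blk 3, set 1) → VC-HIT  vc=[5, 11]
7: 0xf (blk 3, set 1) → L1-HIT  vc=[5, 11]
8: 0xf (blk 3, set 1) → L1-HIT  vc=[5, 11]
9: 0xc (blk 3, set 1) → L1-HIT  vc=[5, 11]
10: 0xe (blk 3, set 1) → L1-HIT  vc=[5, 11]
11: 0x17 (blk 5, set 1) → VC-HIT  vc=[3, 11]
12: 0x17 (blk 5, set 1) → L1-HIT  vc=[3, 11]
13: 0x2c (blk 11, set 1) → VC-HIT  vc=[3, 5]
14: 0x14 (blk 5, set 1) → VC-HIT  vc=[3, 11]

MISSES = 3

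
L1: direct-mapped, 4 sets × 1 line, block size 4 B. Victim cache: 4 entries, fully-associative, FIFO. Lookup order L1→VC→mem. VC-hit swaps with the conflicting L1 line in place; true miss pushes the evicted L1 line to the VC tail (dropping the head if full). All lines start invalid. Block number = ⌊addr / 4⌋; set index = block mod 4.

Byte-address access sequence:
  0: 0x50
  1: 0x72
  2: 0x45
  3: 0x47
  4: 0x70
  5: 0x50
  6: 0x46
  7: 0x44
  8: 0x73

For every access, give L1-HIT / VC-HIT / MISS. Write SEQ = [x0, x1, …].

#0 0x50→b20/s0 MISS; vc=[]
#1 0x72→b28/s0 MISS; vc=[20]
#2 0x45→b17/s1 MISS; vc=[20]
#3 0x47→b17/s1 L1-HIT; vc=[20]
#4 0x70→b28/s0 L1-HIT; vc=[20]
#5 0x50→b20/s0 VC-HIT; vc=[28]
#6 0x46→b17/s1 L1-HIT; vc=[28]
#7 0x44→b17/s1 L1-HIT; vc=[28]
#8 0x73→b28/s0 VC-HIT; vc=[20]

SEQ = [MISS, MISS, MISS, L1-HIT, L1-HIT, VC-HIT, L1-HIT, L1-HIT, VC-HIT]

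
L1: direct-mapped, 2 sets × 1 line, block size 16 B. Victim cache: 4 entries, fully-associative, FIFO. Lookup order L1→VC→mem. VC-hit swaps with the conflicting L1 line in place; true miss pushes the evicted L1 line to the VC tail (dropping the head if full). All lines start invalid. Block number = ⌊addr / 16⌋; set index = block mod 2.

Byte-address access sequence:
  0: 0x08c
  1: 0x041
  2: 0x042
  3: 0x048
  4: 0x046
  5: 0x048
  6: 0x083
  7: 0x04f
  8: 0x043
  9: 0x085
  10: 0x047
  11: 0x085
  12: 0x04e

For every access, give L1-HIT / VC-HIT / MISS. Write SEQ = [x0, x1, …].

SEQ = [MISS, MISS, L1-HIT, L1-HIT, L1-HIT, L1-HIT, VC-HIT, VC-HIT, L1-HIT, VC-HIT, VC-HIT, VC-HIT, VC-HIT]

0: 0x8c (blk 8, set 0) → MISS  vc=[]
1: 0x41 (blk 4, set 0) → MISS  vc=[8]
2: 0x42 (blk 4, set 0) → L1-HIT  vc=[8]
3: 0x48 (blk 4, set 0) → L1-HIT  vc=[8]
4: 0x46 (blk 4, set 0) → L1-HIT  vc=[8]
5: 0x48 (blk 4, set 0) → L1-HIT  vc=[8]
6: 0x83 (blk 8, set 0) → VC-HIT  vc=[4]
7: 0x4f (blk 4, set 0) → VC-HIT  vc=[8]
8: 0x43 (blk 4, set 0) → L1-HIT  vc=[8]
9: 0x85 (blk 8, set 0) → VC-HIT  vc=[4]
10: 0x47 (blk 4, set 0) → VC-HIT  vc=[8]
11: 0x85 (blk 8, set 0) → VC-HIT  vc=[4]
12: 0x4e (blk 4, set 0) → VC-HIT  vc=[8]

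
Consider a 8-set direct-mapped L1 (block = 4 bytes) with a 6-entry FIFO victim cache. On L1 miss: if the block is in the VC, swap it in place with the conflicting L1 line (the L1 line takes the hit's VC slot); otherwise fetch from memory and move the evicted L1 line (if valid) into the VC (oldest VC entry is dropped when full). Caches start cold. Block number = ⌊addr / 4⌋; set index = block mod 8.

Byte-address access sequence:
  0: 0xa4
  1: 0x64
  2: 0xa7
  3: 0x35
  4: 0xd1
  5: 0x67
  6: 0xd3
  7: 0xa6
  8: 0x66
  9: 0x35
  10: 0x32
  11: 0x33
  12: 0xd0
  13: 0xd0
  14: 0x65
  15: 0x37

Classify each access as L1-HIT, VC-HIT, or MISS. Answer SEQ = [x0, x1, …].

0: 0xa4 (blk 41, set 1) → MISS  vc=[]
1: 0x64 (blk 25, set 1) → MISS  vc=[41]
2: 0xa7 (blk 41, set 1) → VC-HIT  vc=[25]
3: 0x35 (blk 13, set 5) → MISS  vc=[25]
4: 0xd1 (blk 52, set 4) → MISS  vc=[25]
5: 0x67 (blk 25, set 1) → VC-HIT  vc=[41]
6: 0xd3 (blk 52, set 4) → L1-HIT  vc=[41]
7: 0xa6 (blk 41, set 1) → VC-HIT  vc=[25]
8: 0x66 (blk 25, set 1) → VC-HIT  vc=[41]
9: 0x35 (blk 13, set 5) → L1-HIT  vc=[41]
10: 0x32 (blk 12, set 4) → MISS  vc=[41, 52]
11: 0x33 (blk 12, set 4) → L1-HIT  vc=[41, 52]
12: 0xd0 (blk 52, set 4) → VC-HIT  vc=[41, 12]
13: 0xd0 (blk 52, set 4) → L1-HIT  vc=[41, 12]
14: 0x65 (blk 25, set 1) → L1-HIT  vc=[41, 12]
15: 0x37 (blk 13, set 5) → L1-HIT  vc=[41, 12]

SEQ = [MISS, MISS, VC-HIT, MISS, MISS, VC-HIT, L1-HIT, VC-HIT, VC-HIT, L1-HIT, MISS, L1-HIT, VC-HIT, L1-HIT, L1-HIT, L1-HIT]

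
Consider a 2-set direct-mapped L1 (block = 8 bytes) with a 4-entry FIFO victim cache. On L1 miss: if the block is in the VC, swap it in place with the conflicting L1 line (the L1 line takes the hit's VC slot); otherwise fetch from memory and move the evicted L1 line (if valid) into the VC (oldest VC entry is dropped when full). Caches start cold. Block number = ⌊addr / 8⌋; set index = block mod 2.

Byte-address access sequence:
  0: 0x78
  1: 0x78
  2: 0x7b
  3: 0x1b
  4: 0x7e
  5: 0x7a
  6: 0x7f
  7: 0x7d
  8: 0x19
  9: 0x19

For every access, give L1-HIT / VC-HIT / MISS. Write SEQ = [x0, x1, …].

0: 0x78 (blk 15, set 1) → MISS  vc=[]
1: 0x78 (blk 15, set 1) → L1-HIT  vc=[]
2: 0x7b (blk 15, set 1) → L1-HIT  vc=[]
3: 0x1b (blk 3, set 1) → MISS  vc=[15]
4: 0x7e (blk 15, set 1) → VC-HIT  vc=[3]
5: 0x7a (blk 15, set 1) → L1-HIT  vc=[3]
6: 0x7f (blk 15, set 1) → L1-HIT  vc=[3]
7: 0x7d (blk 15, set 1) → L1-HIT  vc=[3]
8: 0x19 (blk 3, set 1) → VC-HIT  vc=[15]
9: 0x19 (blk 3, set 1) → L1-HIT  vc=[15]

SEQ = [MISS, L1-HIT, L1-HIT, MISS, VC-HIT, L1-HIT, L1-HIT, L1-HIT, VC-HIT, L1-HIT]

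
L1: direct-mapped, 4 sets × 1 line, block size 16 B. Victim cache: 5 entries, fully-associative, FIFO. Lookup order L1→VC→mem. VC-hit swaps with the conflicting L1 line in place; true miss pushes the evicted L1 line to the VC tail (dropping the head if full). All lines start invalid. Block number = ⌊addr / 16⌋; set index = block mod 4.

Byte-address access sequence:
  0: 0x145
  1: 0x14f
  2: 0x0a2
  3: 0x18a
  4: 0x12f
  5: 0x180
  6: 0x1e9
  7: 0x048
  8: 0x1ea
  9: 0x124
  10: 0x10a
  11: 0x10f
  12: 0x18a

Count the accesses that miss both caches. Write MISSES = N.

0: 0x145 (blk 20, set 0) → MISS  vc=[]
1: 0x14f (blk 20, set 0) → L1-HIT  vc=[]
2: 0xa2 (blk 10, set 2) → MISS  vc=[]
3: 0x18a (blk 24, set 0) → MISS  vc=[20]
4: 0x12f (blk 18, set 2) → MISS  vc=[20, 10]
5: 0x180 (blk 24, set 0) → L1-HIT  vc=[20, 10]
6: 0x1e9 (blk 30, set 2) → MISS  vc=[20, 10, 18]
7: 0x48 (blk 4, set 0) → MISS  vc=[20, 10, 18, 24]
8: 0x1ea (blk 30, set 2) → L1-HIT  vc=[20, 10, 18, 24]
9: 0x124 (blk 18, set 2) → VC-HIT  vc=[20, 10, 30, 24]
10: 0x10a (blk 16, set 0) → MISS  vc=[20, 10, 30, 24, 4]
11: 0x10f (blk 16, set 0) → L1-HIT  vc=[20, 10, 30, 24, 4]
12: 0x18a (blk 24, set 0) → VC-HIT  vc=[20, 10, 30, 16, 4]

MISSES = 7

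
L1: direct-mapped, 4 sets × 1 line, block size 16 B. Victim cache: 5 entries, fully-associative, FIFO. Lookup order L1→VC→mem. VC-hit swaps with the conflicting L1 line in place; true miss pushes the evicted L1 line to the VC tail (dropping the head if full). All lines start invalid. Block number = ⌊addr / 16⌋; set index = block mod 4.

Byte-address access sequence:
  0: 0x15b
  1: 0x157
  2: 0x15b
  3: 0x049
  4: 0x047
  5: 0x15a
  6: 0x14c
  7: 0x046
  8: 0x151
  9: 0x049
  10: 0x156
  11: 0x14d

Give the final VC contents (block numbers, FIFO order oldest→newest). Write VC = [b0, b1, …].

VC = [4]

0: 0x15b (blk 21, set 1) → MISS  vc=[]
1: 0x157 (blk 21, set 1) → L1-HIT  vc=[]
2: 0x15b (blk 21, set 1) → L1-HIT  vc=[]
3: 0x49 (blk 4, set 0) → MISS  vc=[]
4: 0x47 (blk 4, set 0) → L1-HIT  vc=[]
5: 0x15a (blk 21, set 1) → L1-HIT  vc=[]
6: 0x14c (blk 20, set 0) → MISS  vc=[4]
7: 0x46 (blk 4, set 0) → VC-HIT  vc=[20]
8: 0x151 (blk 21, set 1) → L1-HIT  vc=[20]
9: 0x49 (blk 4, set 0) → L1-HIT  vc=[20]
10: 0x156 (blk 21, set 1) → L1-HIT  vc=[20]
11: 0x14d (blk 20, set 0) → VC-HIT  vc=[4]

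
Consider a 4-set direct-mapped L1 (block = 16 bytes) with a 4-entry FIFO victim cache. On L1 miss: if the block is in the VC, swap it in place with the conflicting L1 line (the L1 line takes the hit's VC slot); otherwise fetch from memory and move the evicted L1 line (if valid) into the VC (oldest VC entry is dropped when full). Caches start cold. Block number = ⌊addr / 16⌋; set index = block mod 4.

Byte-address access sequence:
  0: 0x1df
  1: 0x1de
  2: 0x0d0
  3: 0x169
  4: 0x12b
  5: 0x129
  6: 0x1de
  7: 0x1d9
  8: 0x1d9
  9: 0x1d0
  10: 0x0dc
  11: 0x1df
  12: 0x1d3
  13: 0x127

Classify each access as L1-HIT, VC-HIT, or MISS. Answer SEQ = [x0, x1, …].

SEQ = [MISS, L1-HIT, MISS, MISS, MISS, L1-HIT, VC-HIT, L1-HIT, L1-HIT, L1-HIT, VC-HIT, VC-HIT, L1-HIT, L1-HIT]

#0 0x1df→b29/s1 MISS; vc=[]
#1 0x1de→b29/s1 L1-HIT; vc=[]
#2 0xd0→b13/s1 MISS; vc=[29]
#3 0x169→b22/s2 MISS; vc=[29]
#4 0x12b→b18/s2 MISS; vc=[29,22]
#5 0x129→b18/s2 L1-HIT; vc=[29,22]
#6 0x1de→b29/s1 VC-HIT; vc=[13,22]
#7 0x1d9→b29/s1 L1-HIT; vc=[13,22]
#8 0x1d9→b29/s1 L1-HIT; vc=[13,22]
#9 0x1d0→b29/s1 L1-HIT; vc=[13,22]
#10 0xdc→b13/s1 VC-HIT; vc=[29,22]
#11 0x1df→b29/s1 VC-HIT; vc=[13,22]
#12 0x1d3→b29/s1 L1-HIT; vc=[13,22]
#13 0x127→b18/s2 L1-HIT; vc=[13,22]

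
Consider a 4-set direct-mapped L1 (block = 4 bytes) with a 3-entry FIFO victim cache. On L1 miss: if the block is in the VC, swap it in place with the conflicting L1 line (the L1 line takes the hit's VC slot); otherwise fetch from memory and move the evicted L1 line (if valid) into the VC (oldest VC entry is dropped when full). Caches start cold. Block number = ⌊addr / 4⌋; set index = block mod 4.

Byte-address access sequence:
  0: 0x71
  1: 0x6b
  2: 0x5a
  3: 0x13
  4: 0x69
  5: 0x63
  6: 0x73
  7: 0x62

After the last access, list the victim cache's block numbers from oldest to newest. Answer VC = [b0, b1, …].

#0 0x71→b28/s0 MISS; vc=[]
#1 0x6b→b26/s2 MISS; vc=[]
#2 0x5a→b22/s2 MISS; vc=[26]
#3 0x13→b4/s0 MISS; vc=[26,28]
#4 0x69→b26/s2 VC-HIT; vc=[22,28]
#5 0x63→b24/s0 MISS; vc=[22,28,4]
#6 0x73→b28/s0 VC-HIT; vc=[22,24,4]
#7 0x62→b24/s0 VC-HIT; vc=[22,28,4]

VC = [22, 28, 4]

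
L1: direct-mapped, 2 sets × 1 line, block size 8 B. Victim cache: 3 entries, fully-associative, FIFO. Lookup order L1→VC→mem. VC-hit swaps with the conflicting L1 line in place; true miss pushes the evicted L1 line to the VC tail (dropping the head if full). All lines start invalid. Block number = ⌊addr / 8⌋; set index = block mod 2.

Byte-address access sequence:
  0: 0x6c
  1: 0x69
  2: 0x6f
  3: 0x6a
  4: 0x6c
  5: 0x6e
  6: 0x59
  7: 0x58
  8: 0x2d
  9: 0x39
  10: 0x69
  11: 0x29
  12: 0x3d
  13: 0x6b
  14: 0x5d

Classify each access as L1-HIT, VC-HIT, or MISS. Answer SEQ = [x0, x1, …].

0: 0x6c (blk 13, set 1) → MISS  vc=[]
1: 0x69 (blk 13, set 1) → L1-HIT  vc=[]
2: 0x6f (blk 13, set 1) → L1-HIT  vc=[]
3: 0x6a (blk 13, set 1) → L1-HIT  vc=[]
4: 0x6c (blk 13, set 1) → L1-HIT  vc=[]
5: 0x6e (blk 13, set 1) → L1-HIT  vc=[]
6: 0x59 (blk 11, set 1) → MISS  vc=[13]
7: 0x58 (blk 11, set 1) → L1-HIT  vc=[13]
8: 0x2d (blk 5, set 1) → MISS  vc=[13, 11]
9: 0x39 (blk 7, set 1) → MISS  vc=[13, 11, 5]
10: 0x69 (blk 13, set 1) → VC-HIT  vc=[7, 11, 5]
11: 0x29 (blk 5, set 1) → VC-HIT  vc=[7, 11, 13]
12: 0x3d (blk 7, set 1) → VC-HIT  vc=[5, 11, 13]
13: 0x6b (blk 13, set 1) → VC-HIT  vc=[5, 11, 7]
14: 0x5d (blk 11, set 1) → VC-HIT  vc=[5, 13, 7]

SEQ = [MISS, L1-HIT, L1-HIT, L1-HIT, L1-HIT, L1-HIT, MISS, L1-HIT, MISS, MISS, VC-HIT, VC-HIT, VC-HIT, VC-HIT, VC-HIT]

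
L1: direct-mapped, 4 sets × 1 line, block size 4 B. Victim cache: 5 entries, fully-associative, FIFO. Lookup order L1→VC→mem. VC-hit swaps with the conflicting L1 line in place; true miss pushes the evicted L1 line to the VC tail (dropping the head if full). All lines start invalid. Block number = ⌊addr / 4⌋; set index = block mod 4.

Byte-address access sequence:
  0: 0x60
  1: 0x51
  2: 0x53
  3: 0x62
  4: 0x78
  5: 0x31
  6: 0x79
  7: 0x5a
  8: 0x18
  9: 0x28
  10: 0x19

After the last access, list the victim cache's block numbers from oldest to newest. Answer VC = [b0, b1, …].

0: 0x60 (blk 24, set 0) → MISS  vc=[]
1: 0x51 (blk 20, set 0) → MISS  vc=[24]
2: 0x53 (blk 20, set 0) → L1-HIT  vc=[24]
3: 0x62 (blk 24, set 0) → VC-HIT  vc=[20]
4: 0x78 (blk 30, set 2) → MISS  vc=[20]
5: 0x31 (blk 12, set 0) → MISS  vc=[20, 24]
6: 0x79 (blk 30, set 2) → L1-HIT  vc=[20, 24]
7: 0x5a (blk 22, set 2) → MISS  vc=[20, 24, 30]
8: 0x18 (blk 6, set 2) → MISS  vc=[20, 24, 30, 22]
9: 0x28 (blk 10, set 2) → MISS  vc=[20, 24, 30, 22, 6]
10: 0x19 (blk 6, set 2) → VC-HIT  vc=[20, 24, 30, 22, 10]

VC = [20, 24, 30, 22, 10]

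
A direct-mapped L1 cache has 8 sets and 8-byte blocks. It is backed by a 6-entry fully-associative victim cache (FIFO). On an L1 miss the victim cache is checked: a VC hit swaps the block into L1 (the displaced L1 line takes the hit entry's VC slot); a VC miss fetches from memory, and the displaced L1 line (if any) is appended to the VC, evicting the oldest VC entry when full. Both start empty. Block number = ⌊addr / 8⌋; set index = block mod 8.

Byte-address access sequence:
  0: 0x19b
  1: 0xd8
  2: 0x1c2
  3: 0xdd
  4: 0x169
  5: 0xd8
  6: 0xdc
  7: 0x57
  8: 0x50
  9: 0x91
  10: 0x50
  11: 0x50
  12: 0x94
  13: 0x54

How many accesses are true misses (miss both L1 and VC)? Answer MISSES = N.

0: 0x19b (blk 51, set 3) → MISS  vc=[]
1: 0xd8 (blk 27, set 3) → MISS  vc=[51]
2: 0x1c2 (blk 56, set 0) → MISS  vc=[51]
3: 0xdd (blk 27, set 3) → L1-HIT  vc=[51]
4: 0x169 (blk 45, set 5) → MISS  vc=[51]
5: 0xd8 (blk 27, set 3) → L1-HIT  vc=[51]
6: 0xdc (blk 27, set 3) → L1-HIT  vc=[51]
7: 0x57 (blk 10, set 2) → MISS  vc=[51]
8: 0x50 (blk 10, set 2) → L1-HIT  vc=[51]
9: 0x91 (blk 18, set 2) → MISS  vc=[51, 10]
10: 0x50 (blk 10, set 2) → VC-HIT  vc=[51, 18]
11: 0x50 (blk 10, set 2) → L1-HIT  vc=[51, 18]
12: 0x94 (blk 18, set 2) → VC-HIT  vc=[51, 10]
13: 0x54 (blk 10, set 2) → VC-HIT  vc=[51, 18]

MISSES = 6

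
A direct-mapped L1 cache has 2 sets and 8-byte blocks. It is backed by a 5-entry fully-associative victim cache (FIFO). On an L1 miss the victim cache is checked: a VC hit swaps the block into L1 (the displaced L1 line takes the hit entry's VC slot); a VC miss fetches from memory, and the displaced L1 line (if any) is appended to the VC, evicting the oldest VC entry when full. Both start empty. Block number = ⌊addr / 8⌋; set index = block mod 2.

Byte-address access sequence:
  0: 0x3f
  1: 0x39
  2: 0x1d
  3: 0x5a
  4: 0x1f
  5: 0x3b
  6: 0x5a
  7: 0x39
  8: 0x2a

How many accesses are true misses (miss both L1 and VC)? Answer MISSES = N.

MISSES = 4

  [0] addr=0x3f blk=7 s=1: MISS | VC []
  [1] addr=0x39 blk=7 s=1: L1-HIT | VC []
  [2] addr=0x1d blk=3 s=1: MISS | VC [7]
  [3] addr=0x5a blk=11 s=1: MISS | VC [7, 3]
  [4] addr=0x1f blk=3 s=1: VC-HIT | VC [7, 11]
  [5] addr=0x3b blk=7 s=1: VC-HIT | VC [3, 11]
  [6] addr=0x5a blk=11 s=1: VC-HIT | VC [3, 7]
  [7] addr=0x39 blk=7 s=1: VC-HIT | VC [3, 11]
  [8] addr=0x2a blk=5 s=1: MISS | VC [3, 11, 7]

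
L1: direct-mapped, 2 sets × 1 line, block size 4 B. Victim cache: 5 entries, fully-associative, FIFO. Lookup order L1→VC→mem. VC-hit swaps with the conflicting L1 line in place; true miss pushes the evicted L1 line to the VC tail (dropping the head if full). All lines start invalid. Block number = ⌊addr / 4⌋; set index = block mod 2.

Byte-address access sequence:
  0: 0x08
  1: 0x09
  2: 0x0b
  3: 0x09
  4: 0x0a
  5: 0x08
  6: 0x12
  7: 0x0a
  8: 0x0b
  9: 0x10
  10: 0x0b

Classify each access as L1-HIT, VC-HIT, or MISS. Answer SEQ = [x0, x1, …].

SEQ = [MISS, L1-HIT, L1-HIT, L1-HIT, L1-HIT, L1-HIT, MISS, VC-HIT, L1-HIT, VC-HIT, VC-HIT]

  [0] addr=0x8 blk=2 s=0: MISS | VC []
  [1] addr=0x9 blk=2 s=0: L1-HIT | VC []
  [2] addr=0xb blk=2 s=0: L1-HIT | VC []
  [3] addr=0x9 blk=2 s=0: L1-HIT | VC []
  [4] addr=0xa blk=2 s=0: L1-HIT | VC []
  [5] addr=0x8 blk=2 s=0: L1-HIT | VC []
  [6] addr=0x12 blk=4 s=0: MISS | VC [2]
  [7] addr=0xa blk=2 s=0: VC-HIT | VC [4]
  [8] addr=0xb blk=2 s=0: L1-HIT | VC [4]
  [9] addr=0x10 blk=4 s=0: VC-HIT | VC [2]
  [10] addr=0xb blk=2 s=0: VC-HIT | VC [4]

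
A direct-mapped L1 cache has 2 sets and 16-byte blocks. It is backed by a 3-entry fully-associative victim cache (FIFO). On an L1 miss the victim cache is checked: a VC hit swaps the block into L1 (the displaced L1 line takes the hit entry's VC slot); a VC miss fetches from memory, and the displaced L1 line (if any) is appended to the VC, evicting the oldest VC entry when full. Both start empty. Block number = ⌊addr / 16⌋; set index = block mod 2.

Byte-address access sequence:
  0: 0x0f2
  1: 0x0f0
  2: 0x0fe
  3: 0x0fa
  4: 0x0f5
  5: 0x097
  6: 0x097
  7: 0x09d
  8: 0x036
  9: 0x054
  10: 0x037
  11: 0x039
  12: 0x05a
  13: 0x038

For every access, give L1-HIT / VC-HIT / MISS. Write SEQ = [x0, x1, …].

SEQ = [MISS, L1-HIT, L1-HIT, L1-HIT, L1-HIT, MISS, L1-HIT, L1-HIT, MISS, MISS, VC-HIT, L1-HIT, VC-HIT, VC-HIT]

0: 0xf2 (blk 15, set 1) → MISS  vc=[]
1: 0xf0 (blk 15, set 1) → L1-HIT  vc=[]
2: 0xfe (blk 15, set 1) → L1-HIT  vc=[]
3: 0xfa (blk 15, set 1) → L1-HIT  vc=[]
4: 0xf5 (blk 15, set 1) → L1-HIT  vc=[]
5: 0x97 (blk 9, set 1) → MISS  vc=[15]
6: 0x97 (blk 9, set 1) → L1-HIT  vc=[15]
7: 0x9d (blk 9, set 1) → L1-HIT  vc=[15]
8: 0x36 (blk 3, set 1) → MISS  vc=[15, 9]
9: 0x54 (blk 5, set 1) → MISS  vc=[15, 9, 3]
10: 0x37 (blk 3, set 1) → VC-HIT  vc=[15, 9, 5]
11: 0x39 (blk 3, set 1) → L1-HIT  vc=[15, 9, 5]
12: 0x5a (blk 5, set 1) → VC-HIT  vc=[15, 9, 3]
13: 0x38 (blk 3, set 1) → VC-HIT  vc=[15, 9, 5]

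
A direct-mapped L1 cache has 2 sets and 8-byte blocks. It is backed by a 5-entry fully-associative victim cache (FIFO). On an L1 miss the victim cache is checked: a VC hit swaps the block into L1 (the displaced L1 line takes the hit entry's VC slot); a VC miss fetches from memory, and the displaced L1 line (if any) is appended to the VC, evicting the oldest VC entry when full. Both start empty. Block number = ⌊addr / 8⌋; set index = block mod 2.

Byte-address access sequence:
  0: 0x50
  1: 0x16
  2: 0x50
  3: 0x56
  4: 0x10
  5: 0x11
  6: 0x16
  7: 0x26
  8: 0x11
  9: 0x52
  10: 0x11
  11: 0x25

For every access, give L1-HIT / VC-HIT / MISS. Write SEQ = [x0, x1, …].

0: 0x50 (blk 10, set 0) → MISS  vc=[]
1: 0x16 (blk 2, set 0) → MISS  vc=[10]
2: 0x50 (blk 10, set 0) → VC-HIT  vc=[2]
3: 0x56 (blk 10, set 0) → L1-HIT  vc=[2]
4: 0x10 (blk 2, set 0) → VC-HIT  vc=[10]
5: 0x11 (blk 2, set 0) → L1-HIT  vc=[10]
6: 0x16 (blk 2, set 0) → L1-HIT  vc=[10]
7: 0x26 (blk 4, set 0) → MISS  vc=[10, 2]
8: 0x11 (blk 2, set 0) → VC-HIT  vc=[10, 4]
9: 0x52 (blk 10, set 0) → VC-HIT  vc=[2, 4]
10: 0x11 (blk 2, set 0) → VC-HIT  vc=[10, 4]
11: 0x25 (blk 4, set 0) → VC-HIT  vc=[10, 2]

SEQ = [MISS, MISS, VC-HIT, L1-HIT, VC-HIT, L1-HIT, L1-HIT, MISS, VC-HIT, VC-HIT, VC-HIT, VC-HIT]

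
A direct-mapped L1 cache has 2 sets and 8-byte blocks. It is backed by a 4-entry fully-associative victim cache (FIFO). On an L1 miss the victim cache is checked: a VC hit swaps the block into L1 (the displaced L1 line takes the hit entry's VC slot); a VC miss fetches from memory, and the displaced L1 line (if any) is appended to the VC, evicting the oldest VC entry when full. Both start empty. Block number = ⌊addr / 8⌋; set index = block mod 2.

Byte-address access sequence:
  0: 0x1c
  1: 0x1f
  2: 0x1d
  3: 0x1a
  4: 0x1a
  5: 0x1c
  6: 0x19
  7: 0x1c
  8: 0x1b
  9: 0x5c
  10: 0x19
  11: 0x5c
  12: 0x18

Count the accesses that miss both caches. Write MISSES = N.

#0 0x1c→b3/s1 MISS; vc=[]
#1 0x1f→b3/s1 L1-HIT; vc=[]
#2 0x1d→b3/s1 L1-HIT; vc=[]
#3 0x1a→b3/s1 L1-HIT; vc=[]
#4 0x1a→b3/s1 L1-HIT; vc=[]
#5 0x1c→b3/s1 L1-HIT; vc=[]
#6 0x19→b3/s1 L1-HIT; vc=[]
#7 0x1c→b3/s1 L1-HIT; vc=[]
#8 0x1b→b3/s1 L1-HIT; vc=[]
#9 0x5c→b11/s1 MISS; vc=[3]
#10 0x19→b3/s1 VC-HIT; vc=[11]
#11 0x5c→b11/s1 VC-HIT; vc=[3]
#12 0x18→b3/s1 VC-HIT; vc=[11]

MISSES = 2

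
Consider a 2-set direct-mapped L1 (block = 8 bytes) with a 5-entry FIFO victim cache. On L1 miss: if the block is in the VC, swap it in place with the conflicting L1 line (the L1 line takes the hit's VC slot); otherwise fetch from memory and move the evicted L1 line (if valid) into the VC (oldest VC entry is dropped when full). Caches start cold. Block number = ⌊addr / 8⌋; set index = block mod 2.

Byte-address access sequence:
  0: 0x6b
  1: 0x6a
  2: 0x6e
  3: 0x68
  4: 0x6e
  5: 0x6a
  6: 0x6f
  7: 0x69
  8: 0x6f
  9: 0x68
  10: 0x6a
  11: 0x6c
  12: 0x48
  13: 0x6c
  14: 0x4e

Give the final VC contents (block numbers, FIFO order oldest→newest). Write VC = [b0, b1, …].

  [0] addr=0x6b blk=13 s=1: MISS | VC []
  [1] addr=0x6a blk=13 s=1: L1-HIT | VC []
  [2] addr=0x6e blk=13 s=1: L1-HIT | VC []
  [3] addr=0x68 blk=13 s=1: L1-HIT | VC []
  [4] addr=0x6e blk=13 s=1: L1-HIT | VC []
  [5] addr=0x6a blk=13 s=1: L1-HIT | VC []
  [6] addr=0x6f blk=13 s=1: L1-HIT | VC []
  [7] addr=0x69 blk=13 s=1: L1-HIT | VC []
  [8] addr=0x6f blk=13 s=1: L1-HIT | VC []
  [9] addr=0x68 blk=13 s=1: L1-HIT | VC []
  [10] addr=0x6a blk=13 s=1: L1-HIT | VC []
  [11] addr=0x6c blk=13 s=1: L1-HIT | VC []
  [12] addr=0x48 blk=9 s=1: MISS | VC [13]
  [13] addr=0x6c blk=13 s=1: VC-HIT | VC [9]
  [14] addr=0x4e blk=9 s=1: VC-HIT | VC [13]

VC = [13]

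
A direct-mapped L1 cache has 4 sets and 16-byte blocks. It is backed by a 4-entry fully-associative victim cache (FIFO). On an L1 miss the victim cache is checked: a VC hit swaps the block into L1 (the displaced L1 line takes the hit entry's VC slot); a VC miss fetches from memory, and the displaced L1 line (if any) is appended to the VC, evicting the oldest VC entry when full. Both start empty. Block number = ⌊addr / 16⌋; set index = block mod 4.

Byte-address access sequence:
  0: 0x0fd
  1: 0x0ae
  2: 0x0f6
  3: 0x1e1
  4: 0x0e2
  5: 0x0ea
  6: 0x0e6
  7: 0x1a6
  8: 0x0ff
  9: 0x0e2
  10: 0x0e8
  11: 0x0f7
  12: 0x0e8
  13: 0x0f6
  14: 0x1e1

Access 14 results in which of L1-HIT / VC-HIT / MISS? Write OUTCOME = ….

OUTCOME = VC-HIT

  [0] addr=0xfd blk=15 s=3: MISS | VC []
  [1] addr=0xae blk=10 s=2: MISS | VC []
  [2] addr=0xf6 blk=15 s=3: L1-HIT | VC []
  [3] addr=0x1e1 blk=30 s=2: MISS | VC [10]
  [4] addr=0xe2 blk=14 s=2: MISS | VC [10, 30]
  [5] addr=0xea blk=14 s=2: L1-HIT | VC [10, 30]
  [6] addr=0xe6 blk=14 s=2: L1-HIT | VC [10, 30]
  [7] addr=0x1a6 blk=26 s=2: MISS | VC [10, 30, 14]
  [8] addr=0xff blk=15 s=3: L1-HIT | VC [10, 30, 14]
  [9] addr=0xe2 blk=14 s=2: VC-HIT | VC [10, 30, 26]
  [10] addr=0xe8 blk=14 s=2: L1-HIT | VC [10, 30, 26]
  [11] addr=0xf7 blk=15 s=3: L1-HIT | VC [10, 30, 26]
  [12] addr=0xe8 blk=14 s=2: L1-HIT | VC [10, 30, 26]
  [13] addr=0xf6 blk=15 s=3: L1-HIT | VC [10, 30, 26]
  [14] addr=0x1e1 blk=30 s=2: VC-HIT | VC [10, 14, 26]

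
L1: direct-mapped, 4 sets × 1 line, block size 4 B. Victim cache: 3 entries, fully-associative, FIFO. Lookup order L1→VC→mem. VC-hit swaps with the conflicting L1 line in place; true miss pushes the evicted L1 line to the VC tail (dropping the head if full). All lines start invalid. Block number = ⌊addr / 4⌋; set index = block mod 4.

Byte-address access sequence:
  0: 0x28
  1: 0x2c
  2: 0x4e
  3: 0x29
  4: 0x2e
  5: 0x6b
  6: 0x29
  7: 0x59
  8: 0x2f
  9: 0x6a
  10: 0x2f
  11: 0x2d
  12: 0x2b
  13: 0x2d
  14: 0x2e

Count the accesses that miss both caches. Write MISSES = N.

MISSES = 5

0: 0x28 (blk 10, set 2) → MISS  vc=[]
1: 0x2c (blk 11, set 3) → MISS  vc=[]
2: 0x4e (blk 19, set 3) → MISS  vc=[11]
3: 0x29 (blk 10, set 2) → L1-HIT  vc=[11]
4: 0x2e (blk 11, set 3) → VC-HIT  vc=[19]
5: 0x6b (blk 26, set 2) → MISS  vc=[19, 10]
6: 0x29 (blk 10, set 2) → VC-HIT  vc=[19, 26]
7: 0x59 (blk 22, set 2) → MISS  vc=[19, 26, 10]
8: 0x2f (blk 11, set 3) → L1-HIT  vc=[19, 26, 10]
9: 0x6a (blk 26, set 2) → VC-HIT  vc=[19, 22, 10]
10: 0x2f (blk 11, set 3) → L1-HIT  vc=[19, 22, 10]
11: 0x2d (blk 11, set 3) → L1-HIT  vc=[19, 22, 10]
12: 0x2b (blk 10, set 2) → VC-HIT  vc=[19, 22, 26]
13: 0x2d (blk 11, set 3) → L1-HIT  vc=[19, 22, 26]
14: 0x2e (blk 11, set 3) → L1-HIT  vc=[19, 22, 26]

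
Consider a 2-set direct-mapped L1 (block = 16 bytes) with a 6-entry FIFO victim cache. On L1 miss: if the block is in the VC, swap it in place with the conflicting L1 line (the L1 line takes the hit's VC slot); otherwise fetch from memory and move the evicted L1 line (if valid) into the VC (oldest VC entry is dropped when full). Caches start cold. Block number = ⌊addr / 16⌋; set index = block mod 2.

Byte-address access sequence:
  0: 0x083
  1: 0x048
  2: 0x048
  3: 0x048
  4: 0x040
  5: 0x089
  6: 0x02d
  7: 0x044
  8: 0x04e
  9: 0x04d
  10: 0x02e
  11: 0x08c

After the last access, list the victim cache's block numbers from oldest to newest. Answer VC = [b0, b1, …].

#0 0x83→b8/s0 MISS; vc=[]
#1 0x48→b4/s0 MISS; vc=[8]
#2 0x48→b4/s0 L1-HIT; vc=[8]
#3 0x48→b4/s0 L1-HIT; vc=[8]
#4 0x40→b4/s0 L1-HIT; vc=[8]
#5 0x89→b8/s0 VC-HIT; vc=[4]
#6 0x2d→b2/s0 MISS; vc=[4,8]
#7 0x44→b4/s0 VC-HIT; vc=[2,8]
#8 0x4e→b4/s0 L1-HIT; vc=[2,8]
#9 0x4d→b4/s0 L1-HIT; vc=[2,8]
#10 0x2e→b2/s0 VC-HIT; vc=[4,8]
#11 0x8c→b8/s0 VC-HIT; vc=[4,2]

VC = [4, 2]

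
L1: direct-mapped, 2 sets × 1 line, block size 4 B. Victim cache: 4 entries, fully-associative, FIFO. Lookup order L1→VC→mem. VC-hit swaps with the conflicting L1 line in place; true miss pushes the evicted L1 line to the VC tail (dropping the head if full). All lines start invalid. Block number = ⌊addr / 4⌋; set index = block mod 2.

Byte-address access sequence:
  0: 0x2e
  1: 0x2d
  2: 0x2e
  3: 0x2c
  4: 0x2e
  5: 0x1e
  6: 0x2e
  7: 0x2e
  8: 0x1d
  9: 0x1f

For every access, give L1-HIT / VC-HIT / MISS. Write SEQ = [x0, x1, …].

SEQ = [MISS, L1-HIT, L1-HIT, L1-HIT, L1-HIT, MISS, VC-HIT, L1-HIT, VC-HIT, L1-HIT]

#0 0x2e→b11/s1 MISS; vc=[]
#1 0x2d→b11/s1 L1-HIT; vc=[]
#2 0x2e→b11/s1 L1-HIT; vc=[]
#3 0x2c→b11/s1 L1-HIT; vc=[]
#4 0x2e→b11/s1 L1-HIT; vc=[]
#5 0x1e→b7/s1 MISS; vc=[11]
#6 0x2e→b11/s1 VC-HIT; vc=[7]
#7 0x2e→b11/s1 L1-HIT; vc=[7]
#8 0x1d→b7/s1 VC-HIT; vc=[11]
#9 0x1f→b7/s1 L1-HIT; vc=[11]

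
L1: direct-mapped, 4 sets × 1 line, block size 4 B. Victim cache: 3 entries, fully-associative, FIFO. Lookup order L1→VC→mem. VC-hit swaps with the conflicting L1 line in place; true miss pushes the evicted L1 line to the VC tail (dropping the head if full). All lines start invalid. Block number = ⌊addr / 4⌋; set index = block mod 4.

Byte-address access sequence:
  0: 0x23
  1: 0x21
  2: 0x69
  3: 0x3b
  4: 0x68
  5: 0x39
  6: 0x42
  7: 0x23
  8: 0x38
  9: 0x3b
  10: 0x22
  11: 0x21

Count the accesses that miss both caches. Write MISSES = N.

MISSES = 4

  [0] addr=0x23 blk=8 s=0: MISS | VC []
  [1] addr=0x21 blk=8 s=0: L1-HIT | VC []
  [2] addr=0x69 blk=26 s=2: MISS | VC []
  [3] addr=0x3b blk=14 s=2: MISS | VC [26]
  [4] addr=0x68 blk=26 s=2: VC-HIT | VC [14]
  [5] addr=0x39 blk=14 s=2: VC-HIT | VC [26]
  [6] addr=0x42 blk=16 s=0: MISS | VC [26, 8]
  [7] addr=0x23 blk=8 s=0: VC-HIT | VC [26, 16]
  [8] addr=0x38 blk=14 s=2: L1-HIT | VC [26, 16]
  [9] addr=0x3b blk=14 s=2: L1-HIT | VC [26, 16]
  [10] addr=0x22 blk=8 s=0: L1-HIT | VC [26, 16]
  [11] addr=0x21 blk=8 s=0: L1-HIT | VC [26, 16]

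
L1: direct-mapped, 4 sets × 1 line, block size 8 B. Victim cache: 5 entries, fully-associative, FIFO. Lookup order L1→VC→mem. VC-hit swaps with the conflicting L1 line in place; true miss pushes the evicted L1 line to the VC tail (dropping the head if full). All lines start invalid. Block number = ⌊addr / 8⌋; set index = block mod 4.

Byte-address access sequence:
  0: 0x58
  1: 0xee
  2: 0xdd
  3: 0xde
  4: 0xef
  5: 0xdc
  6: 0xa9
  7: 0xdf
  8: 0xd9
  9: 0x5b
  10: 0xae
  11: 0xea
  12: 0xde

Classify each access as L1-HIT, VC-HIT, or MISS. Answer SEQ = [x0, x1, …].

SEQ = [MISS, MISS, MISS, L1-HIT, L1-HIT, L1-HIT, MISS, L1-HIT, L1-HIT, VC-HIT, L1-HIT, VC-HIT, VC-HIT]

  [0] addr=0x58 blk=11 s=3: MISS | VC []
  [1] addr=0xee blk=29 s=1: MISS | VC []
  [2] addr=0xdd blk=27 s=3: MISS | VC [11]
  [3] addr=0xde blk=27 s=3: L1-HIT | VC [11]
  [4] addr=0xef blk=29 s=1: L1-HIT | VC [11]
  [5] addr=0xdc blk=27 s=3: L1-HIT | VC [11]
  [6] addr=0xa9 blk=21 s=1: MISS | VC [11, 29]
  [7] addr=0xdf blk=27 s=3: L1-HIT | VC [11, 29]
  [8] addr=0xd9 blk=27 s=3: L1-HIT | VC [11, 29]
  [9] addr=0x5b blk=11 s=3: VC-HIT | VC [27, 29]
  [10] addr=0xae blk=21 s=1: L1-HIT | VC [27, 29]
  [11] addr=0xea blk=29 s=1: VC-HIT | VC [27, 21]
  [12] addr=0xde blk=27 s=3: VC-HIT | VC [11, 21]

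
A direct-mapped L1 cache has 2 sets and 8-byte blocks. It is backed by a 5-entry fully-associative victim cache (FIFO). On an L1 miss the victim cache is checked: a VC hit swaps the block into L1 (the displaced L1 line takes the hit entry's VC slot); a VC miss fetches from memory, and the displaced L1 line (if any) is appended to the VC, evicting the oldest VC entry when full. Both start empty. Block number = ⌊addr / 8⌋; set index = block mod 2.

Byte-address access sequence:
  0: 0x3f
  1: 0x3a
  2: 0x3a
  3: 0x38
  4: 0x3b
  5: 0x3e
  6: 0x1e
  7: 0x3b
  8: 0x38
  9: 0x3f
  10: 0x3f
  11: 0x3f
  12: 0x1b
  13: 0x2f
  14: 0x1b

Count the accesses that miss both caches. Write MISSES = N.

#0 0x3f→b7/s1 MISS; vc=[]
#1 0x3a→b7/s1 L1-HIT; vc=[]
#2 0x3a→b7/s1 L1-HIT; vc=[]
#3 0x38→b7/s1 L1-HIT; vc=[]
#4 0x3b→b7/s1 L1-HIT; vc=[]
#5 0x3e→b7/s1 L1-HIT; vc=[]
#6 0x1e→b3/s1 MISS; vc=[7]
#7 0x3b→b7/s1 VC-HIT; vc=[3]
#8 0x38→b7/s1 L1-HIT; vc=[3]
#9 0x3f→b7/s1 L1-HIT; vc=[3]
#10 0x3f→b7/s1 L1-HIT; vc=[3]
#11 0x3f→b7/s1 L1-HIT; vc=[3]
#12 0x1b→b3/s1 VC-HIT; vc=[7]
#13 0x2f→b5/s1 MISS; vc=[7,3]
#14 0x1b→b3/s1 VC-HIT; vc=[7,5]

MISSES = 3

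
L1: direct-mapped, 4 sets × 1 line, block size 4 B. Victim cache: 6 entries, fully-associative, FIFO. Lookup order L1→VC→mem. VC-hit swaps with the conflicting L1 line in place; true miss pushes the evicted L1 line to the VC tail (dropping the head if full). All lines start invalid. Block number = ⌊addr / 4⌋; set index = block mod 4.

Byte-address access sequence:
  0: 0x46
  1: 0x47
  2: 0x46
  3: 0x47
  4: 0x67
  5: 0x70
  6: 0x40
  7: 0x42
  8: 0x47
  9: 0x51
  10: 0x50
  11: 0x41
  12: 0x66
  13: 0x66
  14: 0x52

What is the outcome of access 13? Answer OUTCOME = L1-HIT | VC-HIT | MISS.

0: 0x46 (blk 17, set 1) → MISS  vc=[]
1: 0x47 (blk 17, set 1) → L1-HIT  vc=[]
2: 0x46 (blk 17, set 1) → L1-HIT  vc=[]
3: 0x47 (blk 17, set 1) → L1-HIT  vc=[]
4: 0x67 (blk 25, set 1) → MISS  vc=[17]
5: 0x70 (blk 28, set 0) → MISS  vc=[17]
6: 0x40 (blk 16, set 0) → MISS  vc=[17, 28]
7: 0x42 (blk 16, set 0) → L1-HIT  vc=[17, 28]
8: 0x47 (blk 17, set 1) → VC-HIT  vc=[25, 28]
9: 0x51 (blk 20, set 0) → MISS  vc=[25, 28, 16]
10: 0x50 (blk 20, set 0) → L1-HIT  vc=[25, 28, 16]
11: 0x41 (blk 16, set 0) → VC-HIT  vc=[25, 28, 20]
12: 0x66 (blk 25, set 1) → VC-HIT  vc=[17, 28, 20]
13: 0x66 (blk 25, set 1) → L1-HIT  vc=[17, 28, 20]
14: 0x52 (blk 20, set 0) → VC-HIT  vc=[17, 28, 16]

OUTCOME = L1-HIT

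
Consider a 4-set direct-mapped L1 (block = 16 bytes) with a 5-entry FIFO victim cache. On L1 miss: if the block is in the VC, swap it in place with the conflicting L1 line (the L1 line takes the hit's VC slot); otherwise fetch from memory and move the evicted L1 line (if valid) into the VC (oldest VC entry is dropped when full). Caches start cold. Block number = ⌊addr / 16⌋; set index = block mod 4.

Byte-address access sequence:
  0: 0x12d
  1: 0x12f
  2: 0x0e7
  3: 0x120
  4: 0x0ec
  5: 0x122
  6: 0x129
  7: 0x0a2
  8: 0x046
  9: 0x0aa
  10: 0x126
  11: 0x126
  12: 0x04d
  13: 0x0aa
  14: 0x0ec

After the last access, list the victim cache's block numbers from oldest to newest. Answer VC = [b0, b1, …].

#0 0x12d→b18/s2 MISS; vc=[]
#1 0x12f→b18/s2 L1-HIT; vc=[]
#2 0xe7→b14/s2 MISS; vc=[18]
#3 0x120→b18/s2 VC-HIT; vc=[14]
#4 0xec→b14/s2 VC-HIT; vc=[18]
#5 0x122→b18/s2 VC-HIT; vc=[14]
#6 0x129→b18/s2 L1-HIT; vc=[14]
#7 0xa2→b10/s2 MISS; vc=[14,18]
#8 0x46→b4/s0 MISS; vc=[14,18]
#9 0xaa→b10/s2 L1-HIT; vc=[14,18]
#10 0x126→b18/s2 VC-HIT; vc=[14,10]
#11 0x126→b18/s2 L1-HIT; vc=[14,10]
#12 0x4d→b4/s0 L1-HIT; vc=[14,10]
#13 0xaa→b10/s2 VC-HIT; vc=[14,18]
#14 0xec→b14/s2 VC-HIT; vc=[10,18]

VC = [10, 18]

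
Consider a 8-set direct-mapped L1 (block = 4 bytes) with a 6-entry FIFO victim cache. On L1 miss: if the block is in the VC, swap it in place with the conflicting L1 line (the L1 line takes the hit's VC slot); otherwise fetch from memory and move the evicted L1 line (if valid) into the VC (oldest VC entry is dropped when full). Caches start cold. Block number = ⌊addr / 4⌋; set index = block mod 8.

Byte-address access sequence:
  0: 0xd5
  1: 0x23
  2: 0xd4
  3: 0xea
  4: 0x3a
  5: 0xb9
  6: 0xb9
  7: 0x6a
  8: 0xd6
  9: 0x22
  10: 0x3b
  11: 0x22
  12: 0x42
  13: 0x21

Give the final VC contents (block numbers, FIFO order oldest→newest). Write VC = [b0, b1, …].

VC = [46, 58, 16]

0: 0xd5 (blk 53, set 5) → MISS  vc=[]
1: 0x23 (blk 8, set 0) → MISS  vc=[]
2: 0xd4 (blk 53, set 5) → L1-HIT  vc=[]
3: 0xea (blk 58, set 2) → MISS  vc=[]
4: 0x3a (blk 14, set 6) → MISS  vc=[]
5: 0xb9 (blk 46, set 6) → MISS  vc=[14]
6: 0xb9 (blk 46, set 6) → L1-HIT  vc=[14]
7: 0x6a (blk 26, set 2) → MISS  vc=[14, 58]
8: 0xd6 (blk 53, set 5) → L1-HIT  vc=[14, 58]
9: 0x22 (blk 8, set 0) → L1-HIT  vc=[14, 58]
10: 0x3b (blk 14, set 6) → VC-HIT  vc=[46, 58]
11: 0x22 (blk 8, set 0) → L1-HIT  vc=[46, 58]
12: 0x42 (blk 16, set 0) → MISS  vc=[46, 58, 8]
13: 0x21 (blk 8, set 0) → VC-HIT  vc=[46, 58, 16]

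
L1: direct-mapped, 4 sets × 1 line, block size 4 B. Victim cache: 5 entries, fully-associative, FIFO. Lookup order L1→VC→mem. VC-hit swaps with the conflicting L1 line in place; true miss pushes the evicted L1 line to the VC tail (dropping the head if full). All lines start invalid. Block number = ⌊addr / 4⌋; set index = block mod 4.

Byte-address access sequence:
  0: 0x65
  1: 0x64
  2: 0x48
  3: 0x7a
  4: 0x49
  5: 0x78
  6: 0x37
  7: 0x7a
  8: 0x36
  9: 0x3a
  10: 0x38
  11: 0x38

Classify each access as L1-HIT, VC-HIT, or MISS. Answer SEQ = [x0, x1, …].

SEQ = [MISS, L1-HIT, MISS, MISS, VC-HIT, VC-HIT, MISS, L1-HIT, L1-HIT, MISS, L1-HIT, L1-HIT]

  [0] addr=0x65 blk=25 s=1: MISS | VC []
  [1] addr=0x64 blk=25 s=1: L1-HIT | VC []
  [2] addr=0x48 blk=18 s=2: MISS | VC []
  [3] addr=0x7a blk=30 s=2: MISS | VC [18]
  [4] addr=0x49 blk=18 s=2: VC-HIT | VC [30]
  [5] addr=0x78 blk=30 s=2: VC-HIT | VC [18]
  [6] addr=0x37 blk=13 s=1: MISS | VC [18, 25]
  [7] addr=0x7a blk=30 s=2: L1-HIT | VC [18, 25]
  [8] addr=0x36 blk=13 s=1: L1-HIT | VC [18, 25]
  [9] addr=0x3a blk=14 s=2: MISS | VC [18, 25, 30]
  [10] addr=0x38 blk=14 s=2: L1-HIT | VC [18, 25, 30]
  [11] addr=0x38 blk=14 s=2: L1-HIT | VC [18, 25, 30]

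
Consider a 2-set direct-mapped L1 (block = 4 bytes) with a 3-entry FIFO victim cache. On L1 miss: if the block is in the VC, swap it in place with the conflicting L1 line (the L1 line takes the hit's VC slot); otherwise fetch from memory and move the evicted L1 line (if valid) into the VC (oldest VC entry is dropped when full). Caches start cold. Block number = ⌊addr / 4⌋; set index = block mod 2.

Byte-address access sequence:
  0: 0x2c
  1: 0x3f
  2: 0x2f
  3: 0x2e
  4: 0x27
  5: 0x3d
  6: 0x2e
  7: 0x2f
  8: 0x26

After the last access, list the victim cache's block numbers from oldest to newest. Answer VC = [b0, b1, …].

0: 0x2c (blk 11, set 1) → MISS  vc=[]
1: 0x3f (blk 15, set 1) → MISS  vc=[11]
2: 0x2f (blk 11, set 1) → VC-HIT  vc=[15]
3: 0x2e (blk 11, set 1) → L1-HIT  vc=[15]
4: 0x27 (blk 9, set 1) → MISS  vc=[15, 11]
5: 0x3d (blk 15, set 1) → VC-HIT  vc=[9, 11]
6: 0x2e (blk 11, set 1) → VC-HIT  vc=[9, 15]
7: 0x2f (blk 11, set 1) → L1-HIT  vc=[9, 15]
8: 0x26 (blk 9, set 1) → VC-HIT  vc=[11, 15]

VC = [11, 15]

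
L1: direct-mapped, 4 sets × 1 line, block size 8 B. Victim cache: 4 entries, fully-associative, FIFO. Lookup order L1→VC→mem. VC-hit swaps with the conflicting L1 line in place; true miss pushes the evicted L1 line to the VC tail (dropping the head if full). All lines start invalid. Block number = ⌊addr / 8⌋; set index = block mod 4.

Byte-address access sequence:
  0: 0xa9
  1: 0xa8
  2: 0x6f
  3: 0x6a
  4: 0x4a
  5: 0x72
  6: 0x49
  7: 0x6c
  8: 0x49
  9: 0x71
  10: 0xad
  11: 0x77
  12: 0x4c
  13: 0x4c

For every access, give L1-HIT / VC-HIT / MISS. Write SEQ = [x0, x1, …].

SEQ = [MISS, L1-HIT, MISS, L1-HIT, MISS, MISS, L1-HIT, VC-HIT, VC-HIT, L1-HIT, VC-HIT, L1-HIT, VC-HIT, L1-HIT]

0: 0xa9 (blk 21, set 1) → MISS  vc=[]
1: 0xa8 (blk 21, set 1) → L1-HIT  vc=[]
2: 0x6f (blk 13, set 1) → MISS  vc=[21]
3: 0x6a (blk 13, set 1) → L1-HIT  vc=[21]
4: 0x4a (blk 9, set 1) → MISS  vc=[21, 13]
5: 0x72 (blk 14, set 2) → MISS  vc=[21, 13]
6: 0x49 (blk 9, set 1) → L1-HIT  vc=[21, 13]
7: 0x6c (blk 13, set 1) → VC-HIT  vc=[21, 9]
8: 0x49 (blk 9, set 1) → VC-HIT  vc=[21, 13]
9: 0x71 (blk 14, set 2) → L1-HIT  vc=[21, 13]
10: 0xad (blk 21, set 1) → VC-HIT  vc=[9, 13]
11: 0x77 (blk 14, set 2) → L1-HIT  vc=[9, 13]
12: 0x4c (blk 9, set 1) → VC-HIT  vc=[21, 13]
13: 0x4c (blk 9, set 1) → L1-HIT  vc=[21, 13]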